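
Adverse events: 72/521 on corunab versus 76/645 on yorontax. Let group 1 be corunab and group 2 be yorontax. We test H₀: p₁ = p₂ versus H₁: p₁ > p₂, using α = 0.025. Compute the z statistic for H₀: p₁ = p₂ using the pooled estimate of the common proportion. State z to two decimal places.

z = 1.04

p̂₁ = 72/521 = 0.1382, p̂₂ = 76/645 = 0.1178.
Pooled p̂ = (72+76)/(521+645) = 148/1166 = 0.1269.
SE = √(p̂(1−p̂)(1/n₁+1/n₂)) = √(0.1269·0.8731·0.00346977) = √(0.000384515) = 0.0196.
z = (0.1382 − 0.1178)/0.0196 = 0.0204/0.0196 = 1.04.
p-value = P(Z > 1.039) ≈ 0.1495. With α = 0.025, fail to reject H₀.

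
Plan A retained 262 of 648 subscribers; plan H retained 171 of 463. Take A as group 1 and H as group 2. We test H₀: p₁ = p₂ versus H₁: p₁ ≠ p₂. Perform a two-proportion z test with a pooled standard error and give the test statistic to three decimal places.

z = 1.179

p̂₁ = 262/648 = 0.40432, p̂₂ = 171/463 = 0.36933.
Pooled p̂ = (262+171)/(648+463) = 433/1111 = 0.38974.
SE = √(p̂(1−p̂)(1/n₁+1/n₂)) = √(0.38974·0.61026·0.00370304) = √(0.00088074) = 0.02968.
z = (0.40432 − 0.36933)/0.02968 = 0.03499/0.02968 = 1.179.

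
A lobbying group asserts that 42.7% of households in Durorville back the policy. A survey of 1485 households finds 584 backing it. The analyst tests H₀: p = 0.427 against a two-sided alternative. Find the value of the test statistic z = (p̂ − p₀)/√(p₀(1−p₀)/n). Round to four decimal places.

p̂ = 584/1485 ≈ 0.393266.
Under H₀, SE = √(0.427·0.573/1485) = √(0.000164762) = 0.012836.
z = (0.393266 − 0.427)/0.012836 = -0.033734/0.012836 = -2.6281.
Two-sided p-value ≈ 2·Φ(−2.628) = 0.0086.

z = -2.6281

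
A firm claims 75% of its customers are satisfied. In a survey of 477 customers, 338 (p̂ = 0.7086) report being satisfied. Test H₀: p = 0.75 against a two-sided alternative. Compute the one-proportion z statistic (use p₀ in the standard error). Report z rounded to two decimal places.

z = -2.09

p̂ = 338/477 ≈ 0.7086.
Under H₀, SE = √(0.75·0.25/477) = √(0.000393082) = 0.0198.
z = (0.7086 − 0.75)/0.0198 = -0.0414/0.0198 = -2.09.
p-value = 2·P(Z > 2.088) ≈ 0.0368.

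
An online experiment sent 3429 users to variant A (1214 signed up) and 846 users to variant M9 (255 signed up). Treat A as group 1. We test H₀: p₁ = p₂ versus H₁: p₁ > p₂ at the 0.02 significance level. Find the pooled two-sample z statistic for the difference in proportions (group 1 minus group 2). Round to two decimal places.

p̂₁ = 1214/3429 ≈ 0.3540, p̂₂ = 255/846 ≈ 0.3014.
Pooled p̂ = (1214+255)/(3429+846) = 1469/4275 = 0.3436.
SE = √(0.225547 × 0.00147366) = 0.0182.
z = (0.3540 − 0.3014)/0.0182 = 0.0526/0.0182 = 2.89.
p-value = P(Z > 2.886) ≈ 0.0019; since p < α = 0.02, reject H₀.

z = 2.89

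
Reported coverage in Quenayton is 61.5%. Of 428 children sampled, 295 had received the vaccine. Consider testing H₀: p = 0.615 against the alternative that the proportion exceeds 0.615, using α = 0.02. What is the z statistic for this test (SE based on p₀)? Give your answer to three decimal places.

p̂ = 295/428 ≈ 0.68925.
Under H₀, SE = √(0.615·0.385/428) = √(0.000553213) = 0.02352.
z = (0.68925 − 0.615)/0.02352 = 0.07425/0.02352 = 3.157.
p-value = P(Z > 3.157) ≈ 0.0008, so at α = 0.02 we reject H₀.

z = 3.157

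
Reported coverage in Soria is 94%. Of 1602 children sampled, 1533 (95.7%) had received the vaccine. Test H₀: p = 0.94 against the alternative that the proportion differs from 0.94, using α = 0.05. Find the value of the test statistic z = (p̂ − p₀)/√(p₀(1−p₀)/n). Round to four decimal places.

z = 2.8531

p̂ = 1533/1602 = 0.9569288.
Under H₀, SE = √(0.94·0.06/1602) = √(3.5206e-05) = 0.0059335.
z = (0.9569288 − 0.94)/0.0059335 = 0.0169288/0.0059335 = 2.8531.
p-value = 2·P(Z > 2.853) ≈ 0.0043; since p < α = 0.05, reject H₀.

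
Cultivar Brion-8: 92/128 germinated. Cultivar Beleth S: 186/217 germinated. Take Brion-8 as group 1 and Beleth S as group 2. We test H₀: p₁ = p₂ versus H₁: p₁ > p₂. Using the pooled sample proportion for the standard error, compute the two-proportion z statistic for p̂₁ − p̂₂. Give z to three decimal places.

p̂₁ = 92/128 = 0.71875, p̂₂ = 186/217 = 0.85714.
Pooled p̂ = (92+186)/(128+217) = 278/345 = 0.80580.
SE = √(0.156488 × 0.0124208) = 0.04409.
z = (0.71875 − 0.85714)/0.04409 = -0.13839/0.04409 = -3.139.
p-value = P(Z > -3.139) ≈ 0.9992.

z = -3.139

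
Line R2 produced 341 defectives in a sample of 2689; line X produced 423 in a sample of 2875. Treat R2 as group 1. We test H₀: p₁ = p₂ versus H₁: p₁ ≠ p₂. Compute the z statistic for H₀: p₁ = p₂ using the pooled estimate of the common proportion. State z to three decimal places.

z = -2.200

p̂₁ = 341/2689 = 0.126813, p̂₂ = 423/2875 = 0.147130.
Pooled p̂ = (341+423)/(2689+2875) = 764/5564 = 0.137311.
SE = √(0.118457 × 0.000719712) = 0.009233.
z = (0.126813 − 0.147130)/0.009233 = -0.020317/0.009233 = -2.200.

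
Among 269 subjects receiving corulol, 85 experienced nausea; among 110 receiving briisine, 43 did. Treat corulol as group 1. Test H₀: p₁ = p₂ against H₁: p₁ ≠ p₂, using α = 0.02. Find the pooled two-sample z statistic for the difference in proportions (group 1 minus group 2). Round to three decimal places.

p̂₁ = 85/269 ≈ 0.31599, p̂₂ = 43/110 ≈ 0.39091.
Pooled p̂ = (85+43)/(269+110) = 128/379 = 0.33773.
SE = √(p̂(1−p̂)(1/n₁+1/n₂)) = √(0.33773·0.66227·0.0128084) = √(0.00286483) = 0.05352.
z = (0.31599 − 0.39091)/0.05352 = -0.07492/0.05352 = -1.400.
p-value = 2·P(Z > 1.400) ≈ 0.1616, so at α = 0.02 we fail to reject H₀.

z = -1.400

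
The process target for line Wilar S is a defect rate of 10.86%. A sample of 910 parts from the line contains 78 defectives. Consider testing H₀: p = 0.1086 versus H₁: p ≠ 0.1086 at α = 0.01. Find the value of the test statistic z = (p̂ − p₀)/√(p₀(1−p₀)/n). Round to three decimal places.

z = -2.219

p̂ = 78/910 = 0.085714.
Standard error under H₀: √(0.1086×0.8914/910) = 0.010314.
z = (0.085714 − 0.1086)/0.010314 = -0.022886/0.010314 = -2.219.
p-value = 2·P(Z > 2.219) ≈ 0.0265. With α = 0.01, fail to reject H₀.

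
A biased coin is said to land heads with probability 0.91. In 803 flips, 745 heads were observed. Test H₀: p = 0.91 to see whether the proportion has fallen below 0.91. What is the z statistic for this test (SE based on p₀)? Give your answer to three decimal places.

z = 1.760

p̂ = 745/803 = 0.927771.
Standard error under H₀: √(0.91×0.09/803) = 0.010099.
z = (0.927771 − 0.91)/0.010099 = 0.017771/0.010099 = 1.760.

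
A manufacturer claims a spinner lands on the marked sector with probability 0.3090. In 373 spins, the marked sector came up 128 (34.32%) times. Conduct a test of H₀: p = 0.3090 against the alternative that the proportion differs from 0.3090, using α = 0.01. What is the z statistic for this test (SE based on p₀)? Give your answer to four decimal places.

z = 1.4279

p̂ = 128/373 ≈ 0.343164.
Standard error under H₀: √(0.309×0.691/373) = 0.023926.
z = (0.343164 − 0.309)/0.023926 = 0.034164/0.023926 = 1.4279.
Two-sided p-value ≈ 2·Φ(−1.428) = 0.1533, so at α = 0.01 we fail to reject H₀.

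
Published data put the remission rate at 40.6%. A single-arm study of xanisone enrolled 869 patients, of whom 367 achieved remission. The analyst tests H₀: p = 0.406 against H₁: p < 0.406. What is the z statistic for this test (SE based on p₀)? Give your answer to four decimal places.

p̂ = 367/869 = 0.4223245.
SE = √(p₀(1−p₀)/n) = √(0.24116/869) = 0.0166589.
z = (0.4223245 − 0.406)/0.0166589 = 0.0163245/0.0166589 = 0.9799.
p-value = P(Z < 0.980) ≈ 0.8364.

z = 0.9799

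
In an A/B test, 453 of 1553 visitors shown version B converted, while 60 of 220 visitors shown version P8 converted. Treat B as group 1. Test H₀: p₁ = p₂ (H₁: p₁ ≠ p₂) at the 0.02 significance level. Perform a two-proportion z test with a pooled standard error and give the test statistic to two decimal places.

z = 0.58

p̂₁ = 453/1553 ≈ 0.2917, p̂₂ = 60/220 ≈ 0.2727.
Pooled p̂ = (453+60)/(1553+220) = 513/1773 = 0.2893.
SE = √(0.205622 × 0.00518937) = 0.0327.
z = (0.2917 − 0.2727)/0.0327 = 0.0190/0.0327 = 0.58.
p-value = 2·P(Z > 0.581) ≈ 0.5615; since p > α = 0.02, fail to reject H₀.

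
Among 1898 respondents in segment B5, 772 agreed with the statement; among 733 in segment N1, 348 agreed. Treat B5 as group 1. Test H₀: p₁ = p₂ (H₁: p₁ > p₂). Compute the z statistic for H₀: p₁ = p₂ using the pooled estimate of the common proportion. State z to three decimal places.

z = -3.163

p̂₁ = 772/1898 ≈ 0.406744, p̂₂ = 348/733 ≈ 0.474761.
Pooled p̂ = (772+348)/(1898+733) = 1120/2631 = 0.425694.
SE = √(p̂(1−p̂)(1/n₁+1/n₂)) = √(0.425694·0.574306·0.00189113) = √(0.00046234) = 0.021502.
z = (0.406744 − 0.474761)/0.021502 = -0.068017/0.021502 = -3.163.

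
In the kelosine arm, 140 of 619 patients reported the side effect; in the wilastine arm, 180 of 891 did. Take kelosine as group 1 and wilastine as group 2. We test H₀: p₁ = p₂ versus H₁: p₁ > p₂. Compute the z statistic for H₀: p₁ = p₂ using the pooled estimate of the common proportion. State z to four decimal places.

p̂₁ = 140/619 = 0.226171, p̂₂ = 180/891 = 0.202020.
Pooled p̂ = (140+180)/(619+891) = 320/1510 = 0.211921.
SE = √(0.16701 × 0.00273784) = 0.021383.
z = (0.226171 − 0.202020)/0.021383 = 0.024151/0.021383 = 1.1294.

z = 1.1294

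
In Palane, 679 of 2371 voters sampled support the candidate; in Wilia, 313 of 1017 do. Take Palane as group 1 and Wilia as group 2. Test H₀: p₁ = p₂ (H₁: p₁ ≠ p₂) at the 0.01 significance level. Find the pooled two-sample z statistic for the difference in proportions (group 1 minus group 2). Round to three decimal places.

p̂₁ = 679/2371 ≈ 0.28638, p̂₂ = 313/1017 ≈ 0.30777.
Pooled p̂ = (679+313)/(2371+1017) = 992/3388 = 0.29280.
SE = √(p̂(1−p̂)(1/n₁+1/n₂)) = √(0.29280·0.70720·0.00140505) = √(0.000290939) = 0.01706.
z = (0.28638 − 0.30777)/0.01706 = -0.02139/0.01706 = -1.254.
Two-sided p-value ≈ 2·Φ(−1.254) = 0.2098, so at α = 0.01 we fail to reject H₀.

z = -1.254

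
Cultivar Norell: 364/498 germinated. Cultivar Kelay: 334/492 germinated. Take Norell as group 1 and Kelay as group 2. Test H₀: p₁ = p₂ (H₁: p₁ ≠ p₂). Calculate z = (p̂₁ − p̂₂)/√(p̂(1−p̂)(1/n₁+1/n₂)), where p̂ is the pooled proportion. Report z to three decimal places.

z = 1.796

p̂₁ = 364/498 = 0.73092, p̂₂ = 334/492 = 0.67886.
Pooled p̂ = (364+334)/(498+492) = 698/990 = 0.70505.
SE = √(0.207954 × 0.00404055) = 0.02899.
z = (0.73092 − 0.67886)/0.02899 = 0.05206/0.02899 = 1.796.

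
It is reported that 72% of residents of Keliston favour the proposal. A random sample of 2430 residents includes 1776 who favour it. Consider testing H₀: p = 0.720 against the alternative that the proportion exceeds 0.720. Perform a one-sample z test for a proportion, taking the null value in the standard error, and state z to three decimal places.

z = 1.193

p̂ = 1776/2430 = 0.730864.
SE = √(p₀(1−p₀)/n) = √(0.2016/2430) = 0.009108.
z = (0.730864 − 0.72)/0.009108 = 0.010864/0.009108 = 1.193.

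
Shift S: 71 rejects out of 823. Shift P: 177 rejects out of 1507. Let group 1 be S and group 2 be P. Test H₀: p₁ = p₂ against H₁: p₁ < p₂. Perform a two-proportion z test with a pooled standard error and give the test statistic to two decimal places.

z = -2.33

p̂₁ = 71/823 ≈ 0.0863, p̂₂ = 177/1507 ≈ 0.1175.
Pooled p̂ = (71+177)/(823+1507) = 248/2330 = 0.1064.
SE = √(0.0951088 × 0.00187864) = 0.0134.
z = (0.0863 − 0.1175)/0.0134 = -0.0312/0.0134 = -2.33.
p-value = P(Z < -2.333) ≈ 0.0098.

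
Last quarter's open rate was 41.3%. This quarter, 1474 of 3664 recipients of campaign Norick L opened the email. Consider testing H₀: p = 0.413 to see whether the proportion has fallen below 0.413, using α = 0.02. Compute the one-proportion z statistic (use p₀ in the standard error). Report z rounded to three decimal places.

p̂ = 1474/3664 = 0.402293.
Under H₀, SE = √(0.413·0.587/3664) = √(6.61657e-05) = 0.008134.
z = (0.402293 − 0.413)/0.008134 = -0.010707/0.008134 = -1.316.
p-value = P(Z < -1.316) ≈ 0.0940. With α = 0.02, fail to reject H₀.

z = -1.316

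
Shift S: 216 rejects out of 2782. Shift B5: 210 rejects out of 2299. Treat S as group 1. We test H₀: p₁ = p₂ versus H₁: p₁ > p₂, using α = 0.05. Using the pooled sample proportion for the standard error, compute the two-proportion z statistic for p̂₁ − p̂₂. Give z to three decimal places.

z = -1.754

p̂₁ = 216/2782 ≈ 0.07764, p̂₂ = 210/2299 ≈ 0.09134.
Pooled p̂ = (216+210)/(2782+2299) = 426/5081 = 0.08384.
SE = √(0.0768123 × 0.000794425) = 0.00781.
z = (0.07764 − 0.09134)/0.00781 = -0.01370/0.00781 = -1.754.
p-value = P(Z > -1.754) ≈ 0.9603. With α = 0.05, fail to reject H₀.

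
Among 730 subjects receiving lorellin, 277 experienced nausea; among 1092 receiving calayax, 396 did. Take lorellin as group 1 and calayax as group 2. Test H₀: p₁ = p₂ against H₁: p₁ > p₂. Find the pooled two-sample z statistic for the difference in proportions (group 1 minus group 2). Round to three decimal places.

z = 0.729

p̂₁ = 277/730 ≈ 0.37945, p̂₂ = 396/1092 ≈ 0.36264.
Pooled p̂ = (277+396)/(730+1092) = 673/1822 = 0.36937.
SE = √(p̂(1−p̂)(1/n₁+1/n₂)) = √(0.36937·0.63063·0.00228561) = √(0.000532404) = 0.02307.
z = (0.37945 − 0.36264)/0.02307 = 0.01681/0.02307 = 0.729.
p-value = P(Z > 0.729) ≈ 0.2331.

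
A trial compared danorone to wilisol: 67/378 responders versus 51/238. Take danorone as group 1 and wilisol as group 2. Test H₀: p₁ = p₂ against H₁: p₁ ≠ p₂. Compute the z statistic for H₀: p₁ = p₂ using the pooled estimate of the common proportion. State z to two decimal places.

p̂₁ = 67/378 ≈ 0.1772, p̂₂ = 51/238 ≈ 0.2143.
Pooled p̂ = (67+51)/(378+238) = 118/616 = 0.1916.
SE = √(0.154864 × 0.00684718) = 0.0326.
z = (0.1772 − 0.2143)/0.0326 = -0.0371/0.0326 = -1.14.

z = -1.14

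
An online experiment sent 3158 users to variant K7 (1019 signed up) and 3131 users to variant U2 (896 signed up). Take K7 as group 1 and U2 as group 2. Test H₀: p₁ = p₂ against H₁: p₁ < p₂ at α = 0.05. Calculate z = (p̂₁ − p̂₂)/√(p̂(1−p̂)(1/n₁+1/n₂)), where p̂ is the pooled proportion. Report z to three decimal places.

z = 3.145

p̂₁ = 1019/3158 ≈ 0.322673, p̂₂ = 896/3131 ≈ 0.286171.
Pooled p̂ = (1019+896)/(3158+3131) = 1915/6289 = 0.304500.
SE = √(0.21178 × 0.000636043) = 0.011606.
z = (0.322673 − 0.286171)/0.011606 = 0.036502/0.011606 = 3.145.
p-value = P(Z < 3.145) ≈ 0.9992, so at α = 0.05 we fail to reject H₀.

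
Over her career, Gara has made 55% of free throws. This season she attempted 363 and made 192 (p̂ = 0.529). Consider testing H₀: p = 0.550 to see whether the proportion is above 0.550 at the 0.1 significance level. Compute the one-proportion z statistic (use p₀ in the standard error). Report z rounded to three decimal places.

p̂ = 192/363 ≈ 0.52893.
SE = √(p₀(1−p₀)/n) = √(0.2475/363) = 0.02611.
z = (0.52893 − 0.55)/0.02611 = -0.02107/0.02611 = -0.807.
p-value = P(Z > -0.807) ≈ 0.7902, so at α = 0.1 we fail to reject H₀.

z = -0.807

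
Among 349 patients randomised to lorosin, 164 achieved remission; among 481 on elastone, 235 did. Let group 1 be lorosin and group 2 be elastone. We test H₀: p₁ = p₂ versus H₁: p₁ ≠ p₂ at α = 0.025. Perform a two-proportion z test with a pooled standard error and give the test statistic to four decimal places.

z = -0.5309

p̂₁ = 164/349 ≈ 0.469914, p̂₂ = 235/481 ≈ 0.488565.
Pooled p̂ = (164+235)/(349+481) = 399/830 = 0.480723.
SE = √(p̂(1−p̂)(1/n₁+1/n₂)) = √(0.480723·0.519277·0.00494433) = √(0.00123425) = 0.035132.
z = (0.469914 − 0.488565)/0.035132 = -0.018651/0.035132 = -0.5309.
p-value = 2·P(Z > 0.531) ≈ 0.5955; since p > α = 0.025, fail to reject H₀.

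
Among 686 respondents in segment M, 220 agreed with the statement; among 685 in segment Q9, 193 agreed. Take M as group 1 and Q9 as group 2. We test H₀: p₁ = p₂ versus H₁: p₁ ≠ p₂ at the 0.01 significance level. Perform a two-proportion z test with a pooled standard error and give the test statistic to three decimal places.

p̂₁ = 220/686 ≈ 0.32070, p̂₂ = 193/685 ≈ 0.28175.
Pooled p̂ = (220+193)/(686+685) = 413/1371 = 0.30124.
SE = √(p̂(1−p̂)(1/n₁+1/n₂)) = √(0.30124·0.69876·0.00291758) = √(0.000614134) = 0.02478.
z = (0.32070 − 0.28175)/0.02478 = 0.03895/0.02478 = 1.572.
Two-sided p-value ≈ 2·Φ(−1.572) = 0.1160, so at α = 0.01 we fail to reject H₀.

z = 1.572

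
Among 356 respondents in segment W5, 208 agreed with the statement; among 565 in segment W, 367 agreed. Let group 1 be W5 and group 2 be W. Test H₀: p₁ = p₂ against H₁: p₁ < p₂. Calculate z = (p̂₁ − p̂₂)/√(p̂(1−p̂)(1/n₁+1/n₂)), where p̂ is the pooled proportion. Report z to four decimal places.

p̂₁ = 208/356 ≈ 0.584270, p̂₂ = 367/565 ≈ 0.649558.
Pooled p̂ = (208+367)/(356+565) = 575/921 = 0.624321.
SE = √(0.234544 × 0.0045789) = 0.032771.
z = (0.584270 − 0.649558)/0.032771 = -0.065288/0.032771 = -1.9922.
p-value = P(Z < -1.992) ≈ 0.0232.

z = -1.9922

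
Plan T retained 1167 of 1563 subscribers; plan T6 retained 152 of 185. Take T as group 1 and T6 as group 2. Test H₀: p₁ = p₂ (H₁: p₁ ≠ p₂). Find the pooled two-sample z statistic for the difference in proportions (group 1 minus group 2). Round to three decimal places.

p̂₁ = 1167/1563 = 0.74664, p̂₂ = 152/185 = 0.82162.
Pooled p̂ = (1167+152)/(1563+185) = 1319/1748 = 0.75458.
SE = √(0.185191 × 0.0060452) = 0.03346.
z = (0.74664 − 0.82162)/0.03346 = -0.07498/0.03346 = -2.241.
p-value = 2·P(Z > 2.241) ≈ 0.0250.

z = -2.241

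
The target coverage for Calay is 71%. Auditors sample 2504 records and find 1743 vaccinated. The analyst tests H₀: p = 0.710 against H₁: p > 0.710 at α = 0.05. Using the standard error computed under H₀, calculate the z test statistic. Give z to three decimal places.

p̂ = 1743/2504 ≈ 0.69609.
SE = √(p₀(1−p₀)/n) = √(0.2059/2504) = 0.00907.
z = (0.69609 − 0.71)/0.00907 = -0.01391/0.00907 = -1.534.
p-value = P(Z > -1.534) ≈ 0.9375. With α = 0.05, fail to reject H₀.

z = -1.534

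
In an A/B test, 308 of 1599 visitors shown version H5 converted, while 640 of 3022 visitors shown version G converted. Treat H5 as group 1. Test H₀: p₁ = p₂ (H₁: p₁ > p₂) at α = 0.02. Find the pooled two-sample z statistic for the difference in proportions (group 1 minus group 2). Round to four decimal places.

z = -1.5343

p̂₁ = 308/1599 = 0.1926204, p̂₂ = 640/3022 = 0.2117803.
Pooled p̂ = (308+640)/(1599+3022) = 948/4621 = 0.2051504.
SE = √(p̂(1−p̂)(1/n₁+1/n₂)) = √(0.2051504·0.7948496·0.000956298) = √(0.000155937) = 0.0124875.
z = (0.1926204 − 0.2117803)/0.0124875 = -0.0191599/0.0124875 = -1.5343.
p-value = P(Z > -1.534) ≈ 0.9375, so at α = 0.02 we fail to reject H₀.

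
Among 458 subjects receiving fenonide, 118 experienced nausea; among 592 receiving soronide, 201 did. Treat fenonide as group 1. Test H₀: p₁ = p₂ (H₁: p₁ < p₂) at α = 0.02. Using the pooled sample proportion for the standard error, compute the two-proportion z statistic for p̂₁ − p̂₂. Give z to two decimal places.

p̂₁ = 118/458 = 0.2576, p̂₂ = 201/592 = 0.3395.
Pooled p̂ = (118+201)/(458+592) = 319/1050 = 0.3038.
SE = √(0.211509 × 0.0038726) = 0.0286.
z = (0.2576 − 0.3395)/0.0286 = -0.0819/0.0286 = -2.86.
p-value = P(Z < -2.861) ≈ 0.0021; since p < α = 0.02, reject H₀.

z = -2.86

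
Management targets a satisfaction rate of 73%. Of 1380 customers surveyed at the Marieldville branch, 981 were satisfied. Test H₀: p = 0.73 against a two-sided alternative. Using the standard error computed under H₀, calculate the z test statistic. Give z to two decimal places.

z = -1.60

p̂ = 981/1380 = 0.71087.
Standard error under H₀: √(0.73×0.27/1380) = 0.01195.
z = (0.71087 − 0.73)/0.01195 = -0.01913/0.01195 = -1.60.
Two-sided p-value ≈ 2·Φ(−1.601) = 0.1094.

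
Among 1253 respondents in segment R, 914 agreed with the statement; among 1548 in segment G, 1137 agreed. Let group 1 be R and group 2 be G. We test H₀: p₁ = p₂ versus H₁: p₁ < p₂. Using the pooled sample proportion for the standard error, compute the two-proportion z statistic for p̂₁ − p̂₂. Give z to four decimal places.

p̂₁ = 914/1253 = 0.729449, p̂₂ = 1137/1548 = 0.734496.
Pooled p̂ = (914+1137)/(1253+1548) = 2051/2801 = 0.732238.
SE = √(p̂(1−p̂)(1/n₁+1/n₂)) = √(0.732238·0.267762·0.00144408) = √(0.000283134) = 0.016827.
z = (0.729449 − 0.734496)/0.016827 = -0.005047/0.016827 = -0.2999.

z = -0.2999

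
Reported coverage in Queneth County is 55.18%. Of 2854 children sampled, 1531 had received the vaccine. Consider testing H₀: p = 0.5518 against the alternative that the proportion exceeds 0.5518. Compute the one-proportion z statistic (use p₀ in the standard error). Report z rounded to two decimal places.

p̂ = 1531/2854 = 0.53644.
Standard error under H₀: √(0.5518×0.4482/2854) = 0.00931.
z = (0.53644 − 0.5518)/0.00931 = -0.01536/0.00931 = -1.65.
p-value = P(Z > -1.650) ≈ 0.9505.

z = -1.65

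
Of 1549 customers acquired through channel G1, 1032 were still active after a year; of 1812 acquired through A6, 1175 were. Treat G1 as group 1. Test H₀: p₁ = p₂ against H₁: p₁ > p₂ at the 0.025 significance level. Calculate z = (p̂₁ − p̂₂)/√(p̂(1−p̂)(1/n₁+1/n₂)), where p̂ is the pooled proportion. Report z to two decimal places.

z = 1.08

p̂₁ = 1032/1549 ≈ 0.6662, p̂₂ = 1175/1812 ≈ 0.6485.
Pooled p̂ = (1032+1175)/(1549+1812) = 2207/3361 = 0.6566.
SE = √(0.225461 × 0.00119745) = 0.0164.
z = (0.6662 − 0.6485)/0.0164 = 0.0177/0.0164 = 1.08.
p-value = P(Z > 1.082) ≈ 0.1396. With α = 0.025, fail to reject H₀.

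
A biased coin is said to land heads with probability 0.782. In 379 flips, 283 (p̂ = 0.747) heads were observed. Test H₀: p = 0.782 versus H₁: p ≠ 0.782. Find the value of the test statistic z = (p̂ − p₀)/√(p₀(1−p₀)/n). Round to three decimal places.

z = -1.664

p̂ = 283/379 ≈ 0.74670.
Standard error under H₀: √(0.782×0.218/379) = 0.02121.
z = (0.74670 − 0.782)/0.02121 = -0.03530/0.02121 = -1.664.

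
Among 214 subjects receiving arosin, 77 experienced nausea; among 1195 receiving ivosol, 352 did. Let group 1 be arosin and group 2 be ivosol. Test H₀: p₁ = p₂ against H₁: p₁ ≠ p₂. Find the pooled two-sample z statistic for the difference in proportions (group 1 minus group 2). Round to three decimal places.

p̂₁ = 77/214 = 0.35981, p̂₂ = 352/1195 = 0.29456.
Pooled p̂ = (77+352)/(214+1195) = 429/1409 = 0.30447.
SE = √(0.211769 × 0.00550972) = 0.03416.
z = (0.35981 − 0.29456)/0.03416 = 0.06525/0.03416 = 1.910.

z = 1.910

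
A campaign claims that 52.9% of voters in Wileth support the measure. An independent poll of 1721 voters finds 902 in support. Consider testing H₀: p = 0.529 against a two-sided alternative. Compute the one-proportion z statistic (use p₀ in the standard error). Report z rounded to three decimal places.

z = -0.406

p̂ = 902/1721 = 0.52411.
SE = √(p₀(1−p₀)/n) = √(0.24916/1721) = 0.01203.
z = (0.52411 − 0.529)/0.01203 = -0.00489/0.01203 = -0.406.
Two-sided p-value ≈ 2·Φ(−0.406) = 0.6847.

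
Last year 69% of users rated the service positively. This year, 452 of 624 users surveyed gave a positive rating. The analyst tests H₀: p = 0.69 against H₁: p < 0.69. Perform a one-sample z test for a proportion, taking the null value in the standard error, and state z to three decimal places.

z = 1.856

p̂ = 452/624 ≈ 0.72436.
SE = √(p₀(1−p₀)/n) = √(0.2139/624) = 0.01851.
z = (0.72436 − 0.69)/0.01851 = 0.03436/0.01851 = 1.856.
p-value = P(Z < 1.856) ≈ 0.9683.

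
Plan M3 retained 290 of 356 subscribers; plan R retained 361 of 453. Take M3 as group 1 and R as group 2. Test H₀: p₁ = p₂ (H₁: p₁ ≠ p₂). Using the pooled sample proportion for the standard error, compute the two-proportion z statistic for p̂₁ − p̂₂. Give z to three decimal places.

p̂₁ = 290/356 = 0.81461, p̂₂ = 361/453 = 0.79691.
Pooled p̂ = (290+361)/(356+453) = 651/809 = 0.80470.
SE = √(0.15716 × 0.00501649) = 0.02808.
z = (0.81461 − 0.79691)/0.02808 = 0.01770/0.02808 = 0.630.
p-value = 2·P(Z > 0.630) ≈ 0.5285.

z = 0.630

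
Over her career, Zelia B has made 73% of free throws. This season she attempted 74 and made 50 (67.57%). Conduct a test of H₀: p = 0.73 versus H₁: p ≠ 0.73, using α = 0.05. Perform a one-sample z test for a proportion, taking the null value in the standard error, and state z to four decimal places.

z = -1.0526

p̂ = 50/74 ≈ 0.675676.
Standard error under H₀: √(0.73×0.27/74) = 0.051609.
z = (0.675676 − 0.73)/0.051609 = -0.054324/0.051609 = -1.0526.
p-value = 2·P(Z > 1.053) ≈ 0.2925, so at α = 0.05 we fail to reject H₀.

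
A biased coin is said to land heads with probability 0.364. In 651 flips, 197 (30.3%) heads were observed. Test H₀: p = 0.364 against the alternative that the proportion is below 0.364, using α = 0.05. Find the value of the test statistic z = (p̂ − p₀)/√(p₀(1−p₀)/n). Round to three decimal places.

p̂ = 197/651 ≈ 0.30261.
Under H₀, SE = √(0.364·0.636/651) = √(0.000355613) = 0.01886.
z = (0.30261 − 0.364)/0.01886 = -0.06139/0.01886 = -3.255.
p-value = P(Z < -3.255) ≈ 0.0006. With α = 0.05, reject H₀.

z = -3.255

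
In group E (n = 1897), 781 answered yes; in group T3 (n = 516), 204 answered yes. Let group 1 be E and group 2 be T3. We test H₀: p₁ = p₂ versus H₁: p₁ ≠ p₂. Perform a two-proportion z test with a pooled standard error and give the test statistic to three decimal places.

z = 0.670

p̂₁ = 781/1897 = 0.41170, p̂₂ = 204/516 = 0.39535.
Pooled p̂ = (781+204)/(1897+516) = 985/2413 = 0.40821.
SE = √(0.241574 × 0.00246513) = 0.02440.
z = (0.41170 − 0.39535)/0.02440 = 0.01635/0.02440 = 0.670.
p-value = 2·P(Z > 0.670) ≈ 0.5028.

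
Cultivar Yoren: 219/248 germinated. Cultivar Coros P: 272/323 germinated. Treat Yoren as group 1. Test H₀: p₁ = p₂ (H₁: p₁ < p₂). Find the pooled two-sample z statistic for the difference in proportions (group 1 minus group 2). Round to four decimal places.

p̂₁ = 219/248 = 0.883065, p̂₂ = 272/323 = 0.842105.
Pooled p̂ = (219+272)/(248+323) = 491/571 = 0.859895.
SE = √(0.120476 × 0.00712823) = 0.029305.
z = (0.883065 − 0.842105)/0.029305 = 0.040960/0.029305 = 1.3977.

z = 1.3977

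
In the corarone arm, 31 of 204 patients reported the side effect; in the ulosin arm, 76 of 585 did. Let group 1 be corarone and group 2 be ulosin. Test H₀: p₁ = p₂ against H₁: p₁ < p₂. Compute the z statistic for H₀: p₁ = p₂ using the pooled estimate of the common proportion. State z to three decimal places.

p̂₁ = 31/204 ≈ 0.15196, p̂₂ = 76/585 ≈ 0.12991.
Pooled p̂ = (31+76)/(204+585) = 107/789 = 0.13561.
SE = √(p̂(1−p̂)(1/n₁+1/n₂)) = √(0.13561·0.86439·0.00661136) = √(0.000775006) = 0.02784.
z = (0.15196 − 0.12991)/0.02784 = 0.02205/0.02784 = 0.792.
p-value = P(Z < 0.792) ≈ 0.7858.

z = 0.792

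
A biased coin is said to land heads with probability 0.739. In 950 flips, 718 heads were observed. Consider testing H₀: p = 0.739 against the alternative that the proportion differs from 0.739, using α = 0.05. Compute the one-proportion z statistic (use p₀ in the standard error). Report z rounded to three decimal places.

z = 1.178

p̂ = 718/950 = 0.75579.
Standard error under H₀: √(0.739×0.261/950) = 0.01425.
z = (0.75579 − 0.739)/0.01425 = 0.01679/0.01425 = 1.178.
Two-sided p-value ≈ 2·Φ(−1.178) = 0.2387, so at α = 0.05 we fail to reject H₀.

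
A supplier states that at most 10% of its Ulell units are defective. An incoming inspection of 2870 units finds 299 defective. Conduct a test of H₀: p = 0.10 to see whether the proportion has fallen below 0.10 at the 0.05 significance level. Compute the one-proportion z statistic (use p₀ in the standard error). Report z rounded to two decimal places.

z = 0.75

p̂ = 299/2870 ≈ 0.1042.
Standard error under H₀: √(0.1×0.9/2870) = 0.0056.
z = (0.1042 − 0.1)/0.0056 = 0.0042/0.0056 = 0.75.
p-value = P(Z < 0.747) ≈ 0.7724; since p > α = 0.05, fail to reject H₀.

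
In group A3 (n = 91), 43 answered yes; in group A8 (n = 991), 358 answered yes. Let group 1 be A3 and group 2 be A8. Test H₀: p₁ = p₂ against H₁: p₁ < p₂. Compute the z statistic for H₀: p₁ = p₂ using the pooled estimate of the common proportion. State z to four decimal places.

z = 2.1034

p̂₁ = 43/91 ≈ 0.472527, p̂₂ = 358/991 ≈ 0.361251.
Pooled p̂ = (43+358)/(91+991) = 401/1082 = 0.370610.
SE = √(p̂(1−p̂)(1/n₁+1/n₂)) = √(0.370610·0.629390·0.0119981) = √(0.00279865) = 0.052902.
z = (0.472527 − 0.361251)/0.052902 = 0.111276/0.052902 = 2.1034.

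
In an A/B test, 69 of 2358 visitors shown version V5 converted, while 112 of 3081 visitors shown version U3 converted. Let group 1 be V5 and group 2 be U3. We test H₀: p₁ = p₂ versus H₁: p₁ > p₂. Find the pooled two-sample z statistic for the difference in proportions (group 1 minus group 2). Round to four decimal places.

z = -1.4446

p̂₁ = 69/2358 ≈ 0.029262, p̂₂ = 112/3081 ≈ 0.036352.
Pooled p̂ = (69+112)/(2358+3081) = 181/5439 = 0.033278.
SE = √(0.0321707 × 0.000748658) = 0.004908.
z = (0.029262 − 0.036352)/0.004908 = -0.007090/0.004908 = -1.4446.
p-value = P(Z > -1.445) ≈ 0.9257.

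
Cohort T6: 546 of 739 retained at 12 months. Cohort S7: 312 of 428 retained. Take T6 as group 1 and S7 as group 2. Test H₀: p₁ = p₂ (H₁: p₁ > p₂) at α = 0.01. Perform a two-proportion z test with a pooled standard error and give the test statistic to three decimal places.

p̂₁ = 546/739 ≈ 0.73884, p̂₂ = 312/428 ≈ 0.72897.
Pooled p̂ = (546+312)/(739+428) = 858/1167 = 0.73522.
SE = √(0.194672 × 0.00368963) = 0.02680.
z = (0.73884 − 0.72897)/0.02680 = 0.00987/0.02680 = 0.368.
p-value = P(Z > 0.368) ≈ 0.3564; since p > α = 0.01, fail to reject H₀.

z = 0.368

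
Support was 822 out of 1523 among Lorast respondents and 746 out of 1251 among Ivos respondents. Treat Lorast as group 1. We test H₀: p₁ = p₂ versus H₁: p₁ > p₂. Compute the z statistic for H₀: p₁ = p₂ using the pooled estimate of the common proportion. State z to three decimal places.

z = -2.992

p̂₁ = 822/1523 = 0.53972, p̂₂ = 746/1251 = 0.59632.
Pooled p̂ = (822+746)/(1523+1251) = 1568/2774 = 0.56525.
SE = √(p̂(1−p̂)(1/n₁+1/n₂)) = √(0.56525·0.43475·0.00145596) = √(0.000357791) = 0.01892.
z = (0.53972 − 0.59632)/0.01892 = -0.05660/0.01892 = -2.992.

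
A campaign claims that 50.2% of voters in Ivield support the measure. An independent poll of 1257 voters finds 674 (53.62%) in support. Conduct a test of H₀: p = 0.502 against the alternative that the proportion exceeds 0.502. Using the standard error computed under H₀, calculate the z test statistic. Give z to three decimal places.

z = 2.425

p̂ = 674/1257 ≈ 0.536197.
SE = √(p₀(1−p₀)/n) = √(0.25/1257) = 0.014103.
z = (0.536197 − 0.502)/0.014103 = 0.034197/0.014103 = 2.425.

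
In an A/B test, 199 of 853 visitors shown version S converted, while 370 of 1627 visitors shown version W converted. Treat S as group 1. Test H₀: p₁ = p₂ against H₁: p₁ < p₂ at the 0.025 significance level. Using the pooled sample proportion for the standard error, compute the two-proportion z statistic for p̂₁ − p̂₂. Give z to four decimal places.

z = 0.3309

p̂₁ = 199/853 = 0.233294, p̂₂ = 370/1627 = 0.227412.
Pooled p̂ = (199+370)/(853+1627) = 569/2480 = 0.229435.
SE = √(p̂(1−p̂)(1/n₁+1/n₂)) = √(0.229435·0.770565·0.00178696) = √(0.000315926) = 0.017774.
z = (0.233294 − 0.227412)/0.017774 = 0.005882/0.017774 = 0.3309.
p-value = P(Z < 0.331) ≈ 0.6296; since p > α = 0.025, fail to reject H₀.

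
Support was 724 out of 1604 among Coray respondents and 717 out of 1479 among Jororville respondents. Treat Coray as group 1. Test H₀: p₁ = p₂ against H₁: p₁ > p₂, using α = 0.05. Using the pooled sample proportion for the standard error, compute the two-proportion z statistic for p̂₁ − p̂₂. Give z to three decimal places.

z = -1.858

p̂₁ = 724/1604 = 0.45137, p̂₂ = 717/1479 = 0.48479.
Pooled p̂ = (724+717)/(1604+1479) = 1441/3083 = 0.46740.
SE = √(0.248937 × 0.00129957) = 0.01799.
z = (0.45137 − 0.48479)/0.01799 = -0.03342/0.01799 = -1.858.
p-value = P(Z > -1.858) ≈ 0.9684; since p > α = 0.05, fail to reject H₀.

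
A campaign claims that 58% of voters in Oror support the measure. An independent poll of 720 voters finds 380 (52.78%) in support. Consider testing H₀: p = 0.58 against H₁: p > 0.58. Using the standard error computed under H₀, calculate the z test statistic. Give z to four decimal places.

z = -2.8391

p̂ = 380/720 = 0.527778.
Under H₀, SE = √(0.58·0.42/720) = √(0.000338333) = 0.018394.
z = (0.527778 − 0.58)/0.018394 = -0.052222/0.018394 = -2.8391.
p-value = P(Z > -2.839) ≈ 0.9977.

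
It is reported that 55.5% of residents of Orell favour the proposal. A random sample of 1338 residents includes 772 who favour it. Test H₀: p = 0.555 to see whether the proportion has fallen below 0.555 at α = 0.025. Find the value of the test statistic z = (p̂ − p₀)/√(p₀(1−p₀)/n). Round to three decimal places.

z = 1.618

p̂ = 772/1338 ≈ 0.576981.
Under H₀, SE = √(0.555·0.445/1338) = √(0.000184585) = 0.013586.
z = (0.576981 − 0.555)/0.013586 = 0.021981/0.013586 = 1.618.
p-value = P(Z < 1.618) ≈ 0.9472; since p > α = 0.025, fail to reject H₀.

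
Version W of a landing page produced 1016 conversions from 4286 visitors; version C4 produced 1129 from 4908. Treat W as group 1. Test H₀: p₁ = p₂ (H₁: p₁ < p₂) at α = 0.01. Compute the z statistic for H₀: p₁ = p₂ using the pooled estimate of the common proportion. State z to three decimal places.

z = 0.794

p̂₁ = 1016/4286 = 0.23705, p̂₂ = 1129/4908 = 0.23003.
Pooled p̂ = (1016+1129)/(4286+4908) = 2145/9194 = 0.23330.
SE = √(p̂(1−p̂)(1/n₁+1/n₂)) = √(0.23330·0.76670·0.000437067) = √(7.81796e-05) = 0.00884.
z = (0.23705 − 0.23003)/0.00884 = 0.00702/0.00884 = 0.794.
p-value = P(Z < 0.794) ≈ 0.7863. With α = 0.01, fail to reject H₀.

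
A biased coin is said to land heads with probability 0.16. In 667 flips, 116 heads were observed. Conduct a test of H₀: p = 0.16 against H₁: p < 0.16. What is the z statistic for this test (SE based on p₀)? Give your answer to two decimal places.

p̂ = 116/667 = 0.1739.
Standard error under H₀: √(0.16×0.84/667) = 0.0142.
z = (0.1739 − 0.16)/0.0142 = 0.0139/0.0142 = 0.98.
p-value = P(Z < 0.980) ≈ 0.8365.

z = 0.98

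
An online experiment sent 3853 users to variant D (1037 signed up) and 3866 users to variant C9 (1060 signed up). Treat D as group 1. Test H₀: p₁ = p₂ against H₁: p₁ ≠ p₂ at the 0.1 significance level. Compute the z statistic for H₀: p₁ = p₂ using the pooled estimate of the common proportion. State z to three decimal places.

p̂₁ = 1037/3853 = 0.269141, p̂₂ = 1060/3866 = 0.274185.
Pooled p̂ = (1037+1060)/(3853+3866) = 2097/7719 = 0.271667.
SE = √(0.197864 × 0.000518203) = 0.010126.
z = (0.269141 − 0.274185)/0.010126 = -0.005044/0.010126 = -0.498.
Two-sided p-value ≈ 2·Φ(−0.498) = 0.6184, so at α = 0.1 we fail to reject H₀.

z = -0.498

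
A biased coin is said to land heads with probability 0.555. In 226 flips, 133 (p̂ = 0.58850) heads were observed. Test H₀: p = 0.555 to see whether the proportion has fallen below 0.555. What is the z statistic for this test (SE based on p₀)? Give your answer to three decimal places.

z = 1.013

p̂ = 133/226 ≈ 0.58850.
SE = √(p₀(1−p₀)/n) = √(0.24698/226) = 0.03306.
z = (0.58850 − 0.555)/0.03306 = 0.03350/0.03306 = 1.013.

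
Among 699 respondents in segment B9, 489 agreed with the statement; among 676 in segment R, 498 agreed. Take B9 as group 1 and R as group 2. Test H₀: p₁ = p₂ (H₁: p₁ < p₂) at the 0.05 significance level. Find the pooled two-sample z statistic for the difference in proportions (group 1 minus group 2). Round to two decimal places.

p̂₁ = 489/699 ≈ 0.6996, p̂₂ = 498/676 ≈ 0.7367.
Pooled p̂ = (489+498)/(699+676) = 987/1375 = 0.7178.
SE = √(0.202555 × 0.00290991) = 0.0243.
z = (0.6996 − 0.7367)/0.0243 = -0.0371/0.0243 = -1.53.
p-value = P(Z < -1.529) ≈ 0.0632, so at α = 0.05 we fail to reject H₀.

z = -1.53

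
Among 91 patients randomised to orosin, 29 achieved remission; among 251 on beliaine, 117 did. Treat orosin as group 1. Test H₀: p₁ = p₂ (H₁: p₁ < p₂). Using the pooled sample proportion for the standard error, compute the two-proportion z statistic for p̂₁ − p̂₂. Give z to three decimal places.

p̂₁ = 29/91 = 0.318681, p̂₂ = 117/251 = 0.466135.
Pooled p̂ = (29+117)/(91+251) = 146/342 = 0.426901.
SE = √(0.244656 × 0.0149731) = 0.060525.
z = (0.318681 − 0.466135)/0.060525 = -0.147454/0.060525 = -2.436.
p-value = P(Z < -2.436) ≈ 0.0074.

z = -2.436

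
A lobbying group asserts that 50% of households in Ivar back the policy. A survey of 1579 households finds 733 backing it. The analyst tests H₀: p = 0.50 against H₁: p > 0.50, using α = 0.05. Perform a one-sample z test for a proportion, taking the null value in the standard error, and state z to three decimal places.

z = -2.844

p̂ = 733/1579 ≈ 0.46422.
Standard error under H₀: √(0.5×0.5/1579) = 0.01258.
z = (0.46422 − 0.5)/0.01258 = -0.03578/0.01258 = -2.844.
p-value = P(Z > -2.844) ≈ 0.9978; since p > α = 0.05, fail to reject H₀.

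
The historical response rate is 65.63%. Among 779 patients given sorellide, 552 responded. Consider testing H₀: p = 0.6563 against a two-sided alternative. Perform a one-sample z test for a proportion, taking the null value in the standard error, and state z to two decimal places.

z = 3.07

p̂ = 552/779 = 0.70860.
Standard error under H₀: √(0.6563×0.3437/779) = 0.01702.
z = (0.70860 − 0.6563)/0.01702 = 0.05230/0.01702 = 3.07.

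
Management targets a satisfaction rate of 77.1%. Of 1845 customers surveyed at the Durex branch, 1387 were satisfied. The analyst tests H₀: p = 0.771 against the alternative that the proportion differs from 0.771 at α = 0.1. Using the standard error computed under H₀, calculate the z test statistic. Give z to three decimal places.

p̂ = 1387/1845 ≈ 0.75176.
Standard error under H₀: √(0.771×0.229/1845) = 0.00978.
z = (0.75176 − 0.771)/0.00978 = -0.01924/0.00978 = -1.967.
Two-sided p-value ≈ 2·Φ(−1.967) = 0.0492; since p < α = 0.1, reject H₀.

z = -1.967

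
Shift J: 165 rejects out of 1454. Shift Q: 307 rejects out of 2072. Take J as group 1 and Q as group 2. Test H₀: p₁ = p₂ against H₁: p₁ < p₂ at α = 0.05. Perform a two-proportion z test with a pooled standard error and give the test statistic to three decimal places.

p̂₁ = 165/1454 ≈ 0.11348, p̂₂ = 307/2072 ≈ 0.14817.
Pooled p̂ = (165+307)/(1454+2072) = 472/3526 = 0.13386.
SE = √(p̂(1−p̂)(1/n₁+1/n₂)) = √(0.13386·0.86614·0.00117038) = √(0.000135698) = 0.01165.
z = (0.11348 − 0.14817)/0.01165 = -0.03469/0.01165 = -2.978.
p-value = P(Z < -2.978) ≈ 0.0015. With α = 0.05, reject H₀.

z = -2.978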